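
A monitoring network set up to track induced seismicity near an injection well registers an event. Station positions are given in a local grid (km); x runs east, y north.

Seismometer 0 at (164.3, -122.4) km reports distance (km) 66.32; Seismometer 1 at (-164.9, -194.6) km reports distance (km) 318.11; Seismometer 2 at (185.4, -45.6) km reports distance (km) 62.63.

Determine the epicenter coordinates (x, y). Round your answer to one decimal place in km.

Circle about each station: (x − 164.3)² + (y + 122.4)² = 66.32²; (x + 164.9)² + (y + 194.6)² = 318.11²; (x − 185.4)² + (y + 45.6)² = 62.63².
Subtracting pairs of circle equations eliminates x²+y² and gives linear equations (the radical axes):
-658.4 x − 144.4 y = -73710.71
42.2 x + 153.6 y = -5047.90
Solving the 2×2 system: x ≈ 126.8, y ≈ -67.7 km.

(126.8, -67.7)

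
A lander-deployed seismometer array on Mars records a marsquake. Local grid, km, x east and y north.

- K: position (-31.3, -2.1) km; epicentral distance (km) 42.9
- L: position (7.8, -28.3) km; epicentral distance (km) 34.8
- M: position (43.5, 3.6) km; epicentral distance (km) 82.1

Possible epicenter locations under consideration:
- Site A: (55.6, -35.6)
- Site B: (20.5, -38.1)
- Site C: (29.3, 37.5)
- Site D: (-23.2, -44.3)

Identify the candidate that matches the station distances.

Site D

For each candidate, compare |candidate − station| to the reported distance:
Site A: residuals K 50.2, L 13.6, M 41.1 → max 50.2 km
Site B: residuals K 20.2, L 18.8, M 34.5 → max 34.5 km
Site C: residuals K 29.5, L 34.4, M 45.3 → max 45.3 km
Site D: residuals K 0.1, L 0.1, M 0.0 → max 0.1 km
Only Site D has all residuals ≈ 0.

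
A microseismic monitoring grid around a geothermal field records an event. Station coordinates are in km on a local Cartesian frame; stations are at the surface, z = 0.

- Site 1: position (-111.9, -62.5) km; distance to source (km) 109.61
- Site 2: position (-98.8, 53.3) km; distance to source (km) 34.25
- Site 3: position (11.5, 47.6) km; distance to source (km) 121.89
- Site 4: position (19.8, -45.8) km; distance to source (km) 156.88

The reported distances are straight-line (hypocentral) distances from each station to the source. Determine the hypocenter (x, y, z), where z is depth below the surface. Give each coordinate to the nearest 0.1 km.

Each station gives a sphere (x−x_i)² + (y−y_i)² + z² = d_i² (stations at z=0).
Subtracting the Site 1 sphere from Site 2 and Site 3: z² cancels, leaving linear equations in x and y:
26.2 x + 231.6 y = 7015.76
246.8 x + 220.2 y = -16872.67
Solving: x ≈ -106.103, y ≈ 42.296 km (keep extra digits for the depth step; rounded: -106.1, 42.3).
Then from the Site 1 sphere: z² = 109.61² − (x + 111.9)² − (y + 62.5)² with x = -106.103, y = 42.296, so z ≈ 31.600 ≈ 31.6 km.
Check against Site 4 (with the unrounded solution): distance 156.88 ≈ 156.88 km. ✓

(-106.1, 42.3, 31.6)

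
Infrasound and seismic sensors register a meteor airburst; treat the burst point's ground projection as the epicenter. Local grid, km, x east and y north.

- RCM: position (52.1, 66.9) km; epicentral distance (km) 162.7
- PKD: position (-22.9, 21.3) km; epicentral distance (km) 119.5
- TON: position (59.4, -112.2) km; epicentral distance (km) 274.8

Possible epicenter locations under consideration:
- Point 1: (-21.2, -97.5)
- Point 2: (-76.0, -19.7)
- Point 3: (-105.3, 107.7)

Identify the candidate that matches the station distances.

For each candidate, compare |candidate − station| to the reported distance:
Point 1: residuals RCM 17.3, PKD 0.7, TON 192.9 → max 192.9 km
Point 2: residuals RCM 8.1, PKD 52.4, TON 110.8 → max 110.8 km
Point 3: residuals RCM 0.1, PKD 0.1, TON 0.1 → max 0.1 km
Only Point 3 has all residuals ≈ 0.

Point 3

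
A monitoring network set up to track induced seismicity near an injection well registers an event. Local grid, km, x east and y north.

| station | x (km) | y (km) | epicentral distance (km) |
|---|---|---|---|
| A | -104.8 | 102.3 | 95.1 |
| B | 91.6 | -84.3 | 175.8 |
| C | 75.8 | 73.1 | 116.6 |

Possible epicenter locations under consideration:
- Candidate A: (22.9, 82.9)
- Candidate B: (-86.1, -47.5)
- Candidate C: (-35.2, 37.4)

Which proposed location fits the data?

Candidate C

For each candidate, compare |candidate − station| to the reported distance:
Candidate A: residuals A 34.1, B 5.0, C 62.8 → max 62.8 km
Candidate B: residuals A 55.9, B 5.7, C 85.3 → max 85.3 km
Candidate C: residuals A 0.1, B 0.0, C 0.0 → max 0.1 km
Only Candidate C has all residuals ≈ 0.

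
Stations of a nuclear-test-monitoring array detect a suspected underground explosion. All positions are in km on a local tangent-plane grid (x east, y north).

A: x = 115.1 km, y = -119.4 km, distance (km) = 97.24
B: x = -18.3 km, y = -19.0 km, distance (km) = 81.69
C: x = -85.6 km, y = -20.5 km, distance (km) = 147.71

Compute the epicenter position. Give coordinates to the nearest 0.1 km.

x ≈ 61.0 km, y ≈ -38.6 km

Circle about each station: (x − 115.1)² + (y + 119.4)² = 97.24²; (x + 18.3)² + (y + 19.0)² = 81.69²; (x + 85.6)² + (y + 20.5)² = 147.71².
Subtracting pairs of circle equations eliminates x²+y² and gives linear equations (the radical axes):
-266.8 x + 200.8 y = -24026.12
-401.4 x + 197.8 y = -32119.39
Solving the 2×2 system: x ≈ 61.0, y ≈ -38.6 km.
Check against A (with the unrounded x, y): √((x − 115.1)²+(y + 119.4)²) = 97.23 ≈ 97.24 km. ✓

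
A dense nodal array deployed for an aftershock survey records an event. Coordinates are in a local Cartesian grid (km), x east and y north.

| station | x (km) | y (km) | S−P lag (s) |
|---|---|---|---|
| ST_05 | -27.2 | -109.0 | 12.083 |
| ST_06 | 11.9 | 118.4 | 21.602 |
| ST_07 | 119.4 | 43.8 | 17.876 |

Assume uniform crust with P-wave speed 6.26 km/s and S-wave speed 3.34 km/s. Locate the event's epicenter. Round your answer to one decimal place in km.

Distance from S−P lag: d = Δt · v_P v_S / (v_P − v_S) = Δt · (6.26·3.34)/(6.26−3.34) ≈ 7.1604·Δt.
So d_ST_05 = 86.52, d_ST_06 = 154.68, d_ST_07 = 128.00 km.
Circle about each station: (x + 27.2)² + (y + 109.0)² = 86.52²; (x − 11.9)² + (y − 118.4)² = 154.68²; (x − 119.4)² + (y − 43.8)² = 128.00².
Subtracting the ST_05 equation from the ST_06 and ST_07 equations removes the quadratic terms:
78.2 x + 454.8 y = -14900.86
293.2 x + 305.6 y = -5344.33
Solving the 2×2 system: x ≈ 19.4, y ≈ -36.1 km.

x ≈ 19.4 km, y ≈ -36.1 km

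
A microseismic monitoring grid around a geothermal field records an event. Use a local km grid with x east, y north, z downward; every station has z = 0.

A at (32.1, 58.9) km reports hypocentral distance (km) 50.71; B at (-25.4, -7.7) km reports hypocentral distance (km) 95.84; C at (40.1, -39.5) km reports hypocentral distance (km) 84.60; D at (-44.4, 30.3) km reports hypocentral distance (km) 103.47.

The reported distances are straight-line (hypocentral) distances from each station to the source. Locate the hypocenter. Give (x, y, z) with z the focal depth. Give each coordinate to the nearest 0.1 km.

Each station gives a sphere (x−x_i)² + (y−y_i)² + z² = d_i² (stations at z=0).
Subtracting the A sphere from B and C: z² cancels, leaving linear equations in x and y:
-115.0 x − 133.2 y = -10408.97
16.0 x − 196.8 y = -5917.02
Solving: x ≈ 50.896, y ≈ 34.204 km (keep extra digits for the depth step; rounded: 50.9, 34.2).
Then from the A sphere: z² = 50.71² − (x − 32.1)² − (y − 58.9)² with x = 50.896, y = 34.204, so z ≈ 40.104 ≈ 40.1 km.

(50.9, 34.2, 40.1)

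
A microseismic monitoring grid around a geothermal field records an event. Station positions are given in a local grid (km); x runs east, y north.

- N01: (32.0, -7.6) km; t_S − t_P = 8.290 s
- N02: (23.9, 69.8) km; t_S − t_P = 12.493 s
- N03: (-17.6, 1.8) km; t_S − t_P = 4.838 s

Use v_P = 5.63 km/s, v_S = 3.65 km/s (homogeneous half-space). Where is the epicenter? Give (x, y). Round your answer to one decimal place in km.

x ≈ -48.6 km, y ≈ -37.7 km

Distance from S−P lag: d = Δt · v_P v_S / (v_P − v_S) = Δt · (5.63·3.65)/(5.63−3.65) ≈ 10.3785·Δt.
So d_N01 = 86.04, d_N02 = 129.66, d_N03 = 50.21 km.
Circle about each station: (x − 32.0)² + (y + 7.6)² = 86.04²; (x − 23.9)² + (y − 69.8)² = 129.66²; (x + 17.6)² + (y − 1.8)² = 50.21².
Subtracting the N01 equation from the N02 and N03 equations removes the quadratic terms:
-16.2 x + 154.8 y = -5047.34
-99.2 x + 18.8 y = 4113.08
Solving the 2×2 system: x ≈ -48.6, y ≈ -37.7 km.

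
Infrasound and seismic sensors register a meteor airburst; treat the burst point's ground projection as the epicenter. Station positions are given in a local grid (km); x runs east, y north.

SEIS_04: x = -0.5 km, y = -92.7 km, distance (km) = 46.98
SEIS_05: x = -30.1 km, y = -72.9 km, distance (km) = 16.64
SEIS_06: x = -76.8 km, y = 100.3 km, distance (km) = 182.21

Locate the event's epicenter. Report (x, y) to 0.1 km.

Circle about each station: (x + 0.5)² + (y + 92.7)² = 46.98²; (x + 30.1)² + (y + 72.9)² = 16.64²; (x + 76.8)² + (y − 100.3)² = 182.21².
Subtracting the SEIS_04 equation from the SEIS_05 and SEIS_06 equations removes the quadratic terms:
-59.2 x + 39.6 y = -442.89
-152.6 x + 386.0 y = -23628.57
Solving the 2×2 system: x ≈ -45.5, y ≈ -79.2 km.
Check against SEIS_04 (with the unrounded x, y): √((x + 0.5)²+(y + 92.7)²) = 46.98 ≈ 46.98 km. ✓

(-45.5, -79.2)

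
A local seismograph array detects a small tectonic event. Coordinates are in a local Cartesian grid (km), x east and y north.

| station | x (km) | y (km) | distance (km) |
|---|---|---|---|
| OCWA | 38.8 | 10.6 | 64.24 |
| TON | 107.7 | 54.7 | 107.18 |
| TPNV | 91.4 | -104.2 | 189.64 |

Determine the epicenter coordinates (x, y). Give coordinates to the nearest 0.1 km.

Circle about each station: (x − 38.8)² + (y − 10.6)² = 64.24²; (x − 107.7)² + (y − 54.7)² = 107.18²; (x − 91.4)² + (y + 104.2)² = 189.64².
Subtracting the OCWA equation from the TON and TPNV equations removes the quadratic terms:
137.8 x + 88.2 y = 5612.81
105.2 x − 229.6 y = -14242.75
Solving the 2×2 system: x ≈ 0.8, y ≈ 62.4 km.

(0.8, 62.4)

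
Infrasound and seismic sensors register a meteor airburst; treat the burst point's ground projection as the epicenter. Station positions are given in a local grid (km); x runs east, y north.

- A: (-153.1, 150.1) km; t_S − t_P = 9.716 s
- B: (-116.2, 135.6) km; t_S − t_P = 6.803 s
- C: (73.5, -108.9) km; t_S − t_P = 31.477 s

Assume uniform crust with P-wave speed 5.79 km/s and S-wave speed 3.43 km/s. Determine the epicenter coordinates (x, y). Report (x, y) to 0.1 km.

(-113.8, 78.4)

Distance from S−P lag: d = Δt · v_P v_S / (v_P − v_S) = Δt · (5.79·3.43)/(5.79−3.43) ≈ 8.4151·Δt.
So d_A = 81.76, d_B = 57.25, d_C = 264.88 km.
Circle about each station: (x + 153.1)² + (y − 150.1)² = 81.76²; (x + 116.2)² + (y − 135.6)² = 57.25²; (x − 73.5)² + (y + 108.9)² = 264.88².
Subtracting the A equation from the B and C equations removes the quadratic terms:
73.8 x − 29.0 y = -10672.68
453.2 x − 518.0 y = -92184.88
Solving the 2×2 system: x ≈ -113.8, y ≈ 78.4 km.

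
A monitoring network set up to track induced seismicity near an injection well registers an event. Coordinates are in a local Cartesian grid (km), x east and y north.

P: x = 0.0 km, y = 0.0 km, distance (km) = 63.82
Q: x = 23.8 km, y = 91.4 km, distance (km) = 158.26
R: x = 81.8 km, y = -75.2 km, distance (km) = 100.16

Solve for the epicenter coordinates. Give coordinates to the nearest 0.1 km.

-17.4 km east, -61.4 km north

Circle about each station: x² + y² = 63.82²; (x − 23.8)² + (y − 91.4)² = 158.26²; (x − 81.8)² + (y + 75.2)² = 100.16².
Subtracting the P equation from the Q and R equations removes the quadratic terms:
47.6 x + 182.8 y = -12052.84
163.6 x − 150.4 y = 6387.25
Solving the 2×2 system: x ≈ -17.4, y ≈ -61.4 km.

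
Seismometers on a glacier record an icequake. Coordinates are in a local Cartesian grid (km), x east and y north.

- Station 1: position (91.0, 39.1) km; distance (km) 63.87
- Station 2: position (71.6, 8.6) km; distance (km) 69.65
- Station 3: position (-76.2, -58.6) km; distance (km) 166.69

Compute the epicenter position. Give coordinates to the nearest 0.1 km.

Circle about each station: (x − 91.0)² + (y − 39.1)² = 63.87²; (x − 71.6)² + (y − 8.6)² = 69.65²; (x + 76.2)² + (y + 58.6)² = 166.69².
Subtracting pairs of circle equations eliminates x²+y² and gives linear equations (the radical axes):
-38.8 x − 61.0 y = -5381.04
-334.4 x − 195.4 y = -24275.59
Solving the 2×2 system: x ≈ 33.5, y ≈ 66.9 km.
Check against Station 1 (with the unrounded x, y): √((x − 91.0)²+(y − 39.1)²) = 63.87 ≈ 63.87 km. ✓

x ≈ 33.5 km, y ≈ 66.9 km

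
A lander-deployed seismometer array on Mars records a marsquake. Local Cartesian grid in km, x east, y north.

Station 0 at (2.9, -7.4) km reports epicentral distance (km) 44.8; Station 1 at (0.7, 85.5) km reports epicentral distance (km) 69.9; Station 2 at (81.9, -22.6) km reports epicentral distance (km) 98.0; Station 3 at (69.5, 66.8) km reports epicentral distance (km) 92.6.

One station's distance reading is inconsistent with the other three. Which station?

Station 0

Solve using three stations at a time. Using Station 1, Station 2, Station 3 (subtract circle equations pairwise → linear system) gives (x, y) ≈ (-8.0, 16.2).
Distances from that point to each station vs reported:
  Station 0: calculated 26.0 vs reported 44.8 → residual 18.8 km
  Station 1: calculated 69.8 vs reported 69.9 → residual 0.1 km
  Station 2: calculated 97.9 vs reported 98.0 → residual 0.1 km
  Station 3: calculated 92.5 vs reported 92.6 → residual 0.1 km
Station 1, Station 2, Station 3 are mutually consistent (residuals ≈ 0); Station 0 is off by 18.8 km.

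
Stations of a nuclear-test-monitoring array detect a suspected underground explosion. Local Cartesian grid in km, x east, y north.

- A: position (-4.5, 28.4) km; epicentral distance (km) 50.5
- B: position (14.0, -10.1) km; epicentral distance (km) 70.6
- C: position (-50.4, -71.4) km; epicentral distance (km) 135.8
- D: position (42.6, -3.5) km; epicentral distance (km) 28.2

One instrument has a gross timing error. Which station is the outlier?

B

Solve using three stations at a time. Using A, C, D (subtract circle equations pairwise → linear system) gives (x, y) ≈ (45.8, 24.4).
Distances from that point to each station vs reported:
  A: calculated 50.5 vs reported 50.5 → residual 0.0 km
  B: calculated 46.9 vs reported 70.6 → residual 23.7 km
  C: calculated 135.8 vs reported 135.8 → residual 0.0 km
  D: calculated 28.1 vs reported 28.2 → residual 0.1 km
A, C, D are mutually consistent (residuals ≈ 0); B is off by 23.7 km.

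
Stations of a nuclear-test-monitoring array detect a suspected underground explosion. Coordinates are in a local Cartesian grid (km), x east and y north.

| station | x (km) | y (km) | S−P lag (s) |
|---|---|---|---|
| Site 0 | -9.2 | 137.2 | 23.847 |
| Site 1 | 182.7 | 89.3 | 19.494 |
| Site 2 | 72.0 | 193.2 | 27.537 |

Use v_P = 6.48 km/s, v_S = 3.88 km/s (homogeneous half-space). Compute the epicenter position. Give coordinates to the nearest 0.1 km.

Distance from S−P lag: d = Δt · v_P v_S / (v_P − v_S) = Δt · (6.48·3.88)/(6.48−3.88) ≈ 9.6702·Δt.
So d_Site 0 = 230.60, d_Site 1 = 188.51, d_Site 2 = 266.29 km.
Circle about each station: (x + 9.2)² + (y − 137.2)² = 230.60²; (x − 182.7)² + (y − 89.3)² = 188.51²; (x − 72.0)² + (y − 193.2)² = 266.29².
Subtracting the Site 0 equation from the Site 1 and Site 2 equations removes the quadratic terms:
383.8 x − 95.8 y = 40085.64
162.4 x + 112.0 y = 5867.76
Solving the 2×2 system: x ≈ 86.3, y ≈ -72.7 km.

86.3 km east, -72.7 km north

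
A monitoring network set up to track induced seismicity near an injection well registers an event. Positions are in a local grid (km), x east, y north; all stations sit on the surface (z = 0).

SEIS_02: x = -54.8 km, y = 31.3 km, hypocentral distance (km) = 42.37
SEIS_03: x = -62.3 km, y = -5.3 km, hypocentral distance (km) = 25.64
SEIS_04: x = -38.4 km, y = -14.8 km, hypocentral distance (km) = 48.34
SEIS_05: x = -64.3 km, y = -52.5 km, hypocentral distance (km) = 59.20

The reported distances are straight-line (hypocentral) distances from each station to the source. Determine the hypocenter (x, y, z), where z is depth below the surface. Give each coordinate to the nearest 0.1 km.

x ≈ -80.7 km, y ≈ 2.0 km, depth ≈ 16.3 km

Each station gives a sphere (x−x_i)² + (y−y_i)² + z² = d_i² (stations at z=0).
Subtracting the SEIS_02 sphere from SEIS_03 and SEIS_04: z² cancels, leaving linear equations in x and y:
-15.0 x − 73.2 y = 1064.46
32.8 x − 92.2 y = -2830.67
Solving: x ≈ -80.695, y ≈ 1.994 km (keep extra digits for the depth step; rounded: -80.7, 2.0).
Then from the SEIS_02 sphere: z² = 42.37² − (x + 54.8)² − (y − 31.3)² with x = -80.695, y = 1.994, so z ≈ 16.304 ≈ 16.3 km.
Check against SEIS_05 (with the unrounded solution): distance 59.20 ≈ 59.20 km. ✓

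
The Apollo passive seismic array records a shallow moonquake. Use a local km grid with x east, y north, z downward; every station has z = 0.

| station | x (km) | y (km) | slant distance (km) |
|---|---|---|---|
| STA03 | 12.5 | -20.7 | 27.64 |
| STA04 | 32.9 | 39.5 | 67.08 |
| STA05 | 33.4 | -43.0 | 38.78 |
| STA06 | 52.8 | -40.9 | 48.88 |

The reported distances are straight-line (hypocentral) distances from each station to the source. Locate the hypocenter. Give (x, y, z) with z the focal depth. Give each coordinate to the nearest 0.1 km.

(17.9, -20.0, 27.1)

Each station gives a sphere (x−x_i)² + (y−y_i)² + z² = d_i² (stations at z=0).
Subtracting the STA03 sphere from STA04 and STA05: z² cancels, leaving linear equations in x and y:
40.8 x + 120.4 y = -1677.84
41.8 x − 44.6 y = 1639.90
Solving: x ≈ 17.893, y ≈ -19.999 km (keep extra digits for the depth step; rounded: 17.9, -20.0).
Then from the STA03 sphere: z² = 27.64² − (x − 12.5)² − (y + 20.7)² with x = 17.893, y = -19.999, so z ≈ 27.100 ≈ 27.1 km.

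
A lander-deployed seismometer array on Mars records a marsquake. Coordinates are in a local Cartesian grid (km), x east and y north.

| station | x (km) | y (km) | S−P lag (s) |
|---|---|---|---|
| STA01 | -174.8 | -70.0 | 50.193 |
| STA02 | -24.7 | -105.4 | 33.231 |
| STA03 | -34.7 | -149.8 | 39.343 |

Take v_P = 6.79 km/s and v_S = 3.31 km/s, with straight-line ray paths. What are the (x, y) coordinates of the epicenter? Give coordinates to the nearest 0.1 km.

x ≈ 128.2 km, y ≈ 45.2 km

Distance from S−P lag: d = Δt · v_P v_S / (v_P − v_S) = Δt · (6.79·3.31)/(6.79−3.31) ≈ 6.4583·Δt.
So d_STA01 = 324.16, d_STA02 = 214.62, d_STA03 = 254.09 km.
Circle about each station: (x + 174.8)² + (y + 70.0)² = 324.16²; (x + 24.7)² + (y + 105.4)² = 214.62²; (x + 34.7)² + (y + 149.8)² = 254.09².
Subtracting pairs of circle equations eliminates x²+y² and gives linear equations (the radical axes):
300.2 x − 70.8 y = 35282.17
280.2 x − 159.6 y = 28707.07
Solving the 2×2 system: x ≈ 128.2, y ≈ 45.2 km.
Check against STA01 (with the unrounded x, y): √((x + 174.8)²+(y + 70.0)²) = 324.14 ≈ 324.16 km. ✓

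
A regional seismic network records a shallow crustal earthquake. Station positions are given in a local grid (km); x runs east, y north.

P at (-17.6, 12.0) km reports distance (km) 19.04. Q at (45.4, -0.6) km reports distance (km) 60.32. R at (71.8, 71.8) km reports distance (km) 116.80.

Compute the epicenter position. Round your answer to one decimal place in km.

-14.6 km east, -6.8 km north

Circle about each station: (x + 17.6)² + (y − 12.0)² = 19.04²; (x − 45.4)² + (y + 0.6)² = 60.32²; (x − 71.8)² + (y − 71.8)² = 116.80².
Subtracting the P equation from the Q and R equations removes the quadratic terms:
126.0 x − 25.2 y = -1668.22
178.8 x + 119.6 y = -3423.00
Solving the 2×2 system: x ≈ -14.6, y ≈ -6.8 km.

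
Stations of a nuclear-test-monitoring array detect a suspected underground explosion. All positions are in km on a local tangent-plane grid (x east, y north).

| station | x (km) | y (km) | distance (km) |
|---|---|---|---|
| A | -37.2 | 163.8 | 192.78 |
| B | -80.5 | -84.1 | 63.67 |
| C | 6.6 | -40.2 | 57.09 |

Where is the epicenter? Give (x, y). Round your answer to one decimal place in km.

Circle about each station: (x + 37.2)² + (y − 163.8)² = 192.78²; (x + 80.5)² + (y + 84.1)² = 63.67²; (x − 6.6)² + (y + 40.2)² = 57.09².
Subtracting the A equation from the B and C equations removes the quadratic terms:
-86.6 x − 495.8 y = 18449.04
87.6 x − 408.0 y = 7350.18
Solving the 2×2 system: x ≈ -49.3, y ≈ -28.6 km.

(-49.3, -28.6)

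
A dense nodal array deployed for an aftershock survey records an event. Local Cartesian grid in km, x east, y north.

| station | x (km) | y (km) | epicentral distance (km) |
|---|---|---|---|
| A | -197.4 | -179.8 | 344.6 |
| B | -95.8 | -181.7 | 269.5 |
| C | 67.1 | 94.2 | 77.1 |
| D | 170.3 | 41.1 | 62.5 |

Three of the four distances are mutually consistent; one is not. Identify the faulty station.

D

Solve using three stations at a time. Using A, B, C (subtract circle equations pairwise → linear system) gives (x, y) ≈ (84.1, 19.0).
Distances from that point to each station vs reported:
  A: calculated 344.6 vs reported 344.6 → residual 0.0 km
  B: calculated 269.5 vs reported 269.5 → residual 0.0 km
  C: calculated 77.1 vs reported 77.1 → residual 0.0 km
  D: calculated 89.0 vs reported 62.5 → residual 26.5 km
A, B, C are mutually consistent (residuals ≈ 0); D is off by 26.5 km.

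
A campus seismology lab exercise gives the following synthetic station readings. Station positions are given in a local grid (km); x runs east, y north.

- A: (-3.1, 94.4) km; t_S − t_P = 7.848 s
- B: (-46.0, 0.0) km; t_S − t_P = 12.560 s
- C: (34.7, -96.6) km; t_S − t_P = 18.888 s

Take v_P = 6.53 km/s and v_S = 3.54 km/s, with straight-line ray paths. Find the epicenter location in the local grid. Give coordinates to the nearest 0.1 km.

Distance from S−P lag: d = Δt · v_P v_S / (v_P − v_S) = Δt · (6.53·3.54)/(6.53−3.54) ≈ 7.7312·Δt.
So d_A = 60.67, d_B = 97.10, d_C = 146.03 km.
Circle about each station: (x + 3.1)² + (y − 94.4)² = 60.67²; (x + 46.0)² + y² = 97.10²; (x − 34.7)² + (y + 96.6)² = 146.03².
Subtracting pairs of circle equations eliminates x²+y² and gives linear equations (the radical axes):
-85.8 x − 188.8 y = -12552.53
75.6 x − 382.0 y = -16029.23
Solving the 2×2 system: x ≈ 37.6, y ≈ 49.4 km.

x ≈ 37.6 km, y ≈ 49.4 km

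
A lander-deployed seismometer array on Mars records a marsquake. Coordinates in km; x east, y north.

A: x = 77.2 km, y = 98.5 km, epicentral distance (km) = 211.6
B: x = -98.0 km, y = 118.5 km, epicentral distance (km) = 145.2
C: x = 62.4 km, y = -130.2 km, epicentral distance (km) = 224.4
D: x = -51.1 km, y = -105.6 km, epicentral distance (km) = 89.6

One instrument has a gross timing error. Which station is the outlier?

Solve using three stations at a time. Using A, B, D (subtract circle equations pairwise → linear system) gives (x, y) ≈ (-93.4, -26.6).
Distances from that point to each station vs reported:
  A: calculated 211.6 vs reported 211.6 → residual 0.0 km
  B: calculated 145.2 vs reported 145.2 → residual 0.0 km
  C: calculated 187.1 vs reported 224.4 → residual 37.3 km
  D: calculated 89.6 vs reported 89.6 → residual 0.0 km
A, B, D are mutually consistent (residuals ≈ 0); C is off by 37.3 km.

C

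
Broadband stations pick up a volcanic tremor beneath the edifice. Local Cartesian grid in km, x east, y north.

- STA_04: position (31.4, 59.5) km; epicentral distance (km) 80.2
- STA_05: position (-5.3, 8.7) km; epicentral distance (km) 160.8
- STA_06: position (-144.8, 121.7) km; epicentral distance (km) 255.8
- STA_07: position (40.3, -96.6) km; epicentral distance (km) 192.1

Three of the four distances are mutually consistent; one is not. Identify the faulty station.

STA_05

Solve using three stations at a time. Using STA_04, STA_06, STA_07 (subtract circle equations pairwise → linear system) gives (x, y) ≈ (108.1, 83.2).
Distances from that point to each station vs reported:
  STA_04: calculated 80.3 vs reported 80.2 → residual 0.1 km
  STA_05: calculated 135.7 vs reported 160.8 → residual 25.1 km
  STA_06: calculated 255.8 vs reported 255.8 → residual 0.0 km
  STA_07: calculated 192.1 vs reported 192.1 → residual 0.0 km
STA_04, STA_06, STA_07 are mutually consistent (residuals ≈ 0); STA_05 is off by 25.1 km.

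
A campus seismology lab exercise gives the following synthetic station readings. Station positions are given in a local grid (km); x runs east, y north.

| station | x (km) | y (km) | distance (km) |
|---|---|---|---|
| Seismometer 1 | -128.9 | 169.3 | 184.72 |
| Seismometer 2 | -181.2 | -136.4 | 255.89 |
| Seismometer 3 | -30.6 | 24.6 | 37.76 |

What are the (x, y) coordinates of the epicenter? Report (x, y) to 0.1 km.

3.6 km east, 40.6 km north

Circle about each station: (x + 128.9)² + (y − 169.3)² = 184.72²; (x + 181.2)² + (y + 136.4)² = 255.89²; (x + 30.6)² + (y − 24.6)² = 37.76².
Subtracting the Seismometer 1 equation from the Seismometer 2 and Seismometer 3 equations removes the quadratic terms:
-104.6 x − 611.4 y = -25197.51
196.6 x − 289.4 y = -11040.52
Solving the 2×2 system: x ≈ 3.6, y ≈ 40.6 km.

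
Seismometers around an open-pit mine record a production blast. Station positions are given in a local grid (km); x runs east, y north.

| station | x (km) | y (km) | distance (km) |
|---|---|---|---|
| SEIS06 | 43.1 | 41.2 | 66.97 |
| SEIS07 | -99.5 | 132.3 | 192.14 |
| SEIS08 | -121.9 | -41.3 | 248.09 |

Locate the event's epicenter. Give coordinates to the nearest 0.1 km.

Circle about each station: (x − 43.1)² + (y − 41.2)² = 66.97²; (x + 99.5)² + (y − 132.3)² = 192.14²; (x + 121.9)² + (y + 41.3)² = 248.09².
Subtracting pairs of circle equations eliminates x²+y² and gives linear equations (the radical axes):
-285.2 x + 182.2 y = -8584.31
-330.0 x − 165.0 y = -44053.42
Solving the 2×2 system: x ≈ 88.1, y ≈ 90.8 km.

88.1 km east, 90.8 km north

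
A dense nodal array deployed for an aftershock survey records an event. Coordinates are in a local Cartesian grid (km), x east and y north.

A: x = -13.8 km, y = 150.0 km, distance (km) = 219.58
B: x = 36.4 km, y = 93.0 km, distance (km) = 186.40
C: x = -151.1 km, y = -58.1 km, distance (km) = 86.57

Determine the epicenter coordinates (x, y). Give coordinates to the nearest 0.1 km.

x ≈ -64.7 km, y ≈ -63.6 km

Circle about each station: (x + 13.8)² + (y − 150.0)² = 219.58²; (x − 36.4)² + (y − 93.0)² = 186.40²; (x + 151.1)² + (y + 58.1)² = 86.57².
Subtracting pairs of circle equations eliminates x²+y² and gives linear equations (the radical axes):
100.4 x − 114.0 y = 753.94
-274.6 x − 416.2 y = 44237.39
Solving the 2×2 system: x ≈ -64.7, y ≈ -63.6 km.
Check against A (with the unrounded x, y): √((x + 13.8)²+(y − 150.0)²) = 219.58 ≈ 219.58 km. ✓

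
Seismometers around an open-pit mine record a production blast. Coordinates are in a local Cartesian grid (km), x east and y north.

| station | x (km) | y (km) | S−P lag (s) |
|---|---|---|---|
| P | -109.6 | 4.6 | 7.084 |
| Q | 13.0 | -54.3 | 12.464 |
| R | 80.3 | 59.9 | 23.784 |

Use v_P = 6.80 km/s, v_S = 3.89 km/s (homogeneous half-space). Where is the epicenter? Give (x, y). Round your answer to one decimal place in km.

Distance from S−P lag: d = Δt · v_P v_S / (v_P − v_S) = Δt · (6.80·3.89)/(6.80−3.89) ≈ 9.0900·Δt.
So d_P = 64.39, d_Q = 113.30, d_R = 216.20 km.
Circle about each station: (x + 109.6)² + (y − 4.6)² = 64.39²; (x − 13.0)² + (y + 54.3)² = 113.30²; (x − 80.3)² + (y − 59.9)² = 216.20².
Subtracting the P equation from the Q and R equations removes the quadratic terms:
245.2 x − 117.8 y = -17606.65
379.8 x + 110.6 y = -44593.59
Solving the 2×2 system: x ≈ -100.2, y ≈ -59.1 km.

(-100.2, -59.1)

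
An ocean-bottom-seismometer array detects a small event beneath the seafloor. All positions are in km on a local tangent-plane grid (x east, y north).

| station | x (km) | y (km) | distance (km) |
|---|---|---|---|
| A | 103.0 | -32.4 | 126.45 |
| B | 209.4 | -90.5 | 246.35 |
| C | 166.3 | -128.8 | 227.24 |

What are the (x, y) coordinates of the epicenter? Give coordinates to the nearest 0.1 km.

Circle about each station: (x − 103.0)² + (y + 32.4)² = 126.45²; (x − 209.4)² + (y + 90.5)² = 246.35²; (x − 166.3)² + (y + 128.8)² = 227.24².
Subtracting the A equation from the B and C equations removes the quadratic terms:
212.8 x − 116.2 y = -4318.87
126.6 x − 192.8 y = -3062.05
Solving the 2×2 system: x ≈ -18.1, y ≈ 4.0 km.

(-18.1, 4.0)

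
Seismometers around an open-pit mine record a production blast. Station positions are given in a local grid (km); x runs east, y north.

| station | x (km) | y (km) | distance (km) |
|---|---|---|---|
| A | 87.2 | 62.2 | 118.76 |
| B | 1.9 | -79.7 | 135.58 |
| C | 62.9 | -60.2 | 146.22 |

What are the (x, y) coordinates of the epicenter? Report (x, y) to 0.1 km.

(-31.1, 51.8)

Circle about each station: (x − 87.2)² + (y − 62.2)² = 118.76²; (x − 1.9)² + (y + 79.7)² = 135.58²; (x − 62.9)² + (y + 60.2)² = 146.22².
Subtracting the A equation from the B and C equations removes the quadratic terms:
-170.6 x − 283.8 y = -9394.98
-48.6 x − 244.8 y = -11168.58
Solving the 2×2 system: x ≈ -31.1, y ≈ 51.8 km.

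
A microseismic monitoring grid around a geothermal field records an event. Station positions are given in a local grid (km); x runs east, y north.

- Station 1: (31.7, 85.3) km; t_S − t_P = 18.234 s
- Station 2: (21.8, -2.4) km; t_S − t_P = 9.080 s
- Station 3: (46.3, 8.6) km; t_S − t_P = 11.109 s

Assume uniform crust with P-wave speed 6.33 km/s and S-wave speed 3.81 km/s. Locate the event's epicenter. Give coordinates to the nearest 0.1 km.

Distance from S−P lag: d = Δt · v_P v_S / (v_P − v_S) = Δt · (6.33·3.81)/(6.33−3.81) ≈ 9.5704·Δt.
So d_Station 1 = 174.51, d_Station 2 = 86.90, d_Station 3 = 106.32 km.
Circle about each station: (x − 31.7)² + (y − 85.3)² = 174.51²; (x − 21.8)² + (y + 2.4)² = 86.90²; (x − 46.3)² + (y − 8.6)² = 106.32².
Subtracting pairs of circle equations eliminates x²+y² and gives linear equations (the radical axes):
-19.8 x − 175.4 y = 15102.15
29.2 x − 153.4 y = 13086.47
Solving the 2×2 system: x ≈ -2.6, y ≈ -85.8 km.

-2.6 km east, -85.8 km north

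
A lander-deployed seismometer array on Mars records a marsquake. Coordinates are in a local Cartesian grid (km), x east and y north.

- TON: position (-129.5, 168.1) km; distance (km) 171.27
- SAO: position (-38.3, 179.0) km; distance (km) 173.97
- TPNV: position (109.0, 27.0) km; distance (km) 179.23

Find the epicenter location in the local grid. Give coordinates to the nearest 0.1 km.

-69.2 km east, 7.8 km north

Circle about each station: (x + 129.5)² + (y − 168.1)² = 171.27²; (x + 38.3)² + (y − 179.0)² = 173.97²; (x − 109.0)² + (y − 27.0)² = 179.23².
Subtracting the TON equation from the SAO and TPNV equations removes the quadratic terms:
182.4 x + 21.8 y = -12452.12
477.0 x − 282.2 y = -35207.84
Solving the 2×2 system: x ≈ -69.2, y ≈ 7.8 km.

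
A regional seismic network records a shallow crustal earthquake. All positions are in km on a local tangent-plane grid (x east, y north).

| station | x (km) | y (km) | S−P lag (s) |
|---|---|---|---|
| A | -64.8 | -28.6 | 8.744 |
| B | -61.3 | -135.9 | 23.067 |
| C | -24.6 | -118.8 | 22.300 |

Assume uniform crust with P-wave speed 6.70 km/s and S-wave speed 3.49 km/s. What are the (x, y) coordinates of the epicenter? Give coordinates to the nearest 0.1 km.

Distance from S−P lag: d = Δt · v_P v_S / (v_P − v_S) = Δt · (6.70·3.49)/(6.70−3.49) ≈ 7.2844·Δt.
So d_A = 63.70, d_B = 168.03, d_C = 162.44 km.
Circle about each station: (x + 64.8)² + (y + 28.6)² = 63.70²; (x + 61.3)² + (y + 135.9)² = 168.03²; (x + 24.6)² + (y + 118.8)² = 162.44².
Subtracting the A equation from the B and C equations removes the quadratic terms:
7.0 x − 214.6 y = -6966.89
80.4 x − 180.4 y = -12627.46
Solving the 2×2 system: x ≈ -90.9, y ≈ 29.5 km.
Check against A (with the unrounded x, y): √((x + 64.8)²+(y + 28.6)²) = 63.68 ≈ 63.70 km. ✓

x ≈ -90.9 km, y ≈ 29.5 km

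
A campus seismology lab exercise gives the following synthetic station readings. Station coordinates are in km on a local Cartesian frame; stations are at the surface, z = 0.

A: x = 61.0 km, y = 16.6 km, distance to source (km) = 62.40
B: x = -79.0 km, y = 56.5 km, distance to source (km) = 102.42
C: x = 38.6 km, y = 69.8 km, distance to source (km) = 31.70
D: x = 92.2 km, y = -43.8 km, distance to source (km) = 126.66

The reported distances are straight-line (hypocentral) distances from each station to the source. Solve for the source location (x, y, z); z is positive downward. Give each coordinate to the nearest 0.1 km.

Each station gives a sphere (x−x_i)² + (y−y_i)² + z² = d_i² (stations at z=0).
Subtracting the A sphere from B and C: z² cancels, leaving linear equations in x and y:
-280.0 x + 79.8 y = -1159.41
-44.8 x + 106.4 y = 5254.31
Solving: x ≈ 20.699, y ≈ 58.098 km (keep extra digits for the depth step; rounded: 20.7, 58.1).
Then from the A sphere: z² = 62.40² − (x − 61.0)² − (y − 16.6)² with x = 20.699, y = 58.098, so z ≈ 23.399 ≈ 23.4 km.

x ≈ 20.7 km, y ≈ 58.1 km, depth ≈ 23.4 km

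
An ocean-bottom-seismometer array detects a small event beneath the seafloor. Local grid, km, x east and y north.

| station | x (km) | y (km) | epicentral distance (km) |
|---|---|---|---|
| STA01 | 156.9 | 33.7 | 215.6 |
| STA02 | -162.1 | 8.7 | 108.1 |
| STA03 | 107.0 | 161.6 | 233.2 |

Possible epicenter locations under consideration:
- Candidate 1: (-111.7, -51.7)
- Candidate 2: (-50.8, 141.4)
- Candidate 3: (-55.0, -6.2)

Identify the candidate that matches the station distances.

Candidate 3

For each candidate, compare |candidate − station| to the reported distance:
Candidate 1: residuals STA01 66.2, STA02 29.4, STA03 72.3 → max 72.3 km
Candidate 2: residuals STA01 18.4, STA02 65.1, STA03 74.1 → max 74.1 km
Candidate 3: residuals STA01 0.0, STA02 0.0, STA03 0.0 → max 0.0 km
Only Candidate 3 has all residuals ≈ 0.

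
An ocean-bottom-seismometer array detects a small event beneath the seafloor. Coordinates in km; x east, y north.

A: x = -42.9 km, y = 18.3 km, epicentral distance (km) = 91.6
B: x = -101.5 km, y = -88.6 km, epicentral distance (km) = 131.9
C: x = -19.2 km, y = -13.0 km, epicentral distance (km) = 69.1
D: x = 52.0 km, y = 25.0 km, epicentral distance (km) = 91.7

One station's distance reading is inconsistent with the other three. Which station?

Solve using three stations at a time. Using B, C, D (subtract circle equations pairwise → linear system) gives (x, y) ≈ (27.9, -63.4).
Distances from that point to each station vs reported:
  A: calculated 108.1 vs reported 91.6 → residual 16.5 km
  B: calculated 131.9 vs reported 131.9 → residual 0.0 km
  C: calculated 69.0 vs reported 69.1 → residual 0.1 km
  D: calculated 91.6 vs reported 91.7 → residual 0.1 km
B, C, D are mutually consistent (residuals ≈ 0); A is off by 16.5 km.

A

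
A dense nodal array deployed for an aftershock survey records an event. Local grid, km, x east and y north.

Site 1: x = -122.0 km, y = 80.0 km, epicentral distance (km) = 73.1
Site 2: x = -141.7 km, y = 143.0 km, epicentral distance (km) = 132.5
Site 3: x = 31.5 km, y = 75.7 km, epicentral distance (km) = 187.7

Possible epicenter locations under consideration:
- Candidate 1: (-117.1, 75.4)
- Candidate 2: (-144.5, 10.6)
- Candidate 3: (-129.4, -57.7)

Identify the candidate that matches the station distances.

For each candidate, compare |candidate − station| to the reported distance:
Candidate 1: residuals Site 1 66.4, Site 2 60.6, Site 3 39.1 → max 66.4 km
Candidate 2: residuals Site 1 0.1, Site 2 0.1, Site 3 0.0 → max 0.1 km
Candidate 3: residuals Site 1 64.8, Site 2 68.6, Site 3 21.3 → max 68.6 km
Only Candidate 2 has all residuals ≈ 0.

Candidate 2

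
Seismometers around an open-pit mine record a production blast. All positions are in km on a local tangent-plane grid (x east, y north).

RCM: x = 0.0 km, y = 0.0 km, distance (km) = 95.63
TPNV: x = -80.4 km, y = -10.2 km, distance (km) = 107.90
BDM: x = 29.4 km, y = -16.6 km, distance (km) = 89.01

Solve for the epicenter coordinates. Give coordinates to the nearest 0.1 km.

x ≈ -13.3 km, y ≈ -94.7 km

Circle about each station: x² + y² = 95.63²; (x + 80.4)² + (y + 10.2)² = 107.90²; (x − 29.4)² + (y + 16.6)² = 89.01².
Subtracting the RCM equation from the TPNV and BDM equations removes the quadratic terms:
-160.8 x − 20.4 y = 4070.89
58.8 x − 33.2 y = 2362.24
Solving the 2×2 system: x ≈ -13.3, y ≈ -94.7 km.
Check against RCM (with the unrounded x, y): √(x²+y²) = 95.64 ≈ 95.63 km. ✓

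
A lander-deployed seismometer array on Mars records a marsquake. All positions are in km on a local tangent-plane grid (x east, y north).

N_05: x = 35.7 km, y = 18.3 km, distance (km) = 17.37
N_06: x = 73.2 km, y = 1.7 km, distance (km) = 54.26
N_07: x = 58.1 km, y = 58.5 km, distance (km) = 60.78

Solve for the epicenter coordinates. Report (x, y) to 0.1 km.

(19.8, 11.3)

Circle about each station: (x − 35.7)² + (y − 18.3)² = 17.37²; (x − 73.2)² + (y − 1.7)² = 54.26²; (x − 58.1)² + (y − 58.5)² = 60.78².
Subtracting the N_05 equation from the N_06 and N_07 equations removes the quadratic terms:
75.0 x − 33.2 y = 1109.32
44.8 x + 80.4 y = 1795.99
Solving the 2×2 system: x ≈ 19.8, y ≈ 11.3 km.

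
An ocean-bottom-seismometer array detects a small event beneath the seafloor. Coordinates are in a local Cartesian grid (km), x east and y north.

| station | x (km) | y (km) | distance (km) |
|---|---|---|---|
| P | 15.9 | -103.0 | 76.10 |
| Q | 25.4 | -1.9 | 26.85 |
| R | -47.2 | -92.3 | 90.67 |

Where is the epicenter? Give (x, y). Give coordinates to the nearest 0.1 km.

Circle about each station: (x − 15.9)² + (y + 103.0)² = 76.10²; (x − 25.4)² + (y + 1.9)² = 26.85²; (x + 47.2)² + (y + 92.3)² = 90.67².
Subtracting pairs of circle equations eliminates x²+y² and gives linear equations (the radical axes):
19.0 x + 202.2 y = -5142.75
-126.2 x + 21.4 y = -2544.52
Solving the 2×2 system: x ≈ 15.6, y ≈ -26.9 km.

(15.6, -26.9)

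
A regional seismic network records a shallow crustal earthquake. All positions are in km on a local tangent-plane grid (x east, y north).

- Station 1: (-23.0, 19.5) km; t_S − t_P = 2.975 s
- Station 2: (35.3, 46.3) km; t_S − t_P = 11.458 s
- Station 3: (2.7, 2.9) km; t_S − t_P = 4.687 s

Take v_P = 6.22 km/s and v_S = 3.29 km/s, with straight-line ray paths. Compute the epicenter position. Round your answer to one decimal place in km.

-29.9 km east, -0.1 km north

Distance from S−P lag: d = Δt · v_P v_S / (v_P − v_S) = Δt · (6.22·3.29)/(6.22−3.29) ≈ 6.9842·Δt.
So d_Station 1 = 20.78, d_Station 2 = 80.03, d_Station 3 = 32.74 km.
Circle about each station: (x + 23.0)² + (y − 19.5)² = 20.78²; (x − 35.3)² + (y − 46.3)² = 80.03²; (x − 2.7)² + (y − 2.9)² = 32.74².
Subtracting the Station 1 equation from the Station 2 and Station 3 equations removes the quadratic terms:
116.6 x + 53.6 y = -3492.46
51.4 x − 33.2 y = -1533.65
Solving the 2×2 system: x ≈ -29.9, y ≈ -0.1 km.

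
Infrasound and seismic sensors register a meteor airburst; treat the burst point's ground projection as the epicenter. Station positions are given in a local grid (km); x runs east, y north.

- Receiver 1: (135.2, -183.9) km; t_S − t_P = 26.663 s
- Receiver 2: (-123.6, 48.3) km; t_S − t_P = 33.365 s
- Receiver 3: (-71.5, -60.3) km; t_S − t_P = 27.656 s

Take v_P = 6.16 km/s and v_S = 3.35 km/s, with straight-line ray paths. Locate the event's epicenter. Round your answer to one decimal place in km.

(118.6, 11.2)

Distance from S−P lag: d = Δt · v_P v_S / (v_P − v_S) = Δt · (6.16·3.35)/(6.16−3.35) ≈ 7.3438·Δt.
So d_Receiver 1 = 195.81, d_Receiver 2 = 245.02, d_Receiver 3 = 203.10 km.
Circle about each station: (x − 135.2)² + (y + 183.9)² = 195.81²; (x + 123.6)² + (y − 48.3)² = 245.02²; (x + 71.5)² + (y + 60.3)² = 203.10².
Subtracting the Receiver 1 equation from the Receiver 2 and Receiver 3 equations removes the quadratic terms:
-517.6 x + 464.4 y = -56181.64
-413.4 x + 247.2 y = -46257.96
Solving the 2×2 system: x ≈ 118.6, y ≈ 11.2 km.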